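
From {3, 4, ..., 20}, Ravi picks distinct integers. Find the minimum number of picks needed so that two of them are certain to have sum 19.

12

A set avoiding the sum 19 can contain at most one of each pair {x, 19−x}, plus the 4 elements whose complement lies outside the range.
The integers 10, …, 20 (11 of them) are such a set: any two sum to at least 10+11 = 21 > 19.
By pigeonhole, any 12th integer completes one of the 7 pairs, so 12 choices force a sum of 19.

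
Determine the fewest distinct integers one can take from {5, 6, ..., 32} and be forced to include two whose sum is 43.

A set avoiding the sum 43 can contain at most one of each pair {x, 43−x}, plus the 6 elements whose complement lies outside the range.
The integers 5, …, 21 (17 of them) are such a set: any two sum to at least 5+6 = 11 and at most 20+21 = 41 < 43.
By pigeonhole, any 18th integer completes one of the 11 pairs, so 18 choices force a sum of 43.

18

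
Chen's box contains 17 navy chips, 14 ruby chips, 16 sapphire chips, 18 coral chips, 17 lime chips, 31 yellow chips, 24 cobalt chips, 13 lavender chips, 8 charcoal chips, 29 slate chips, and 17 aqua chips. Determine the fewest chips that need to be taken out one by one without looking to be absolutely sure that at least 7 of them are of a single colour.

67

By pigeonhole, put each drawn chip into a box by colour. The largest draw with every box below 7 takes min(count, 6) from each colour.
Σ min(cᵢ, 6) = 6 + 6 + 6 + 6 + 6 + 6 + 6 + 6 + 6 + 6 + 6 = 66.
Draw number 66 + 1 = 67 must push one box to 7.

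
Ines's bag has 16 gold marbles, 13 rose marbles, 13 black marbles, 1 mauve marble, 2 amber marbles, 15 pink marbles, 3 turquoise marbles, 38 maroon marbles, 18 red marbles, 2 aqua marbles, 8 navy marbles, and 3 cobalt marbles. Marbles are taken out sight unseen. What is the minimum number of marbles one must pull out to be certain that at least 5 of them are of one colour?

By the pigeonhole principle, put each drawn marble into a box by colour. The largest draw with every box below 5 takes min(count, 4) from each colour; colours with fewer than 4 contribute all they have.
Σ min(cᵢ, 4) = 4 + 4 + 4 + 1 + 2 + 4 + 3 + 4 + 4 + 2 + 4 + 3 = 39.
Draw number 39 + 1 = 40 must push one box to 5.

40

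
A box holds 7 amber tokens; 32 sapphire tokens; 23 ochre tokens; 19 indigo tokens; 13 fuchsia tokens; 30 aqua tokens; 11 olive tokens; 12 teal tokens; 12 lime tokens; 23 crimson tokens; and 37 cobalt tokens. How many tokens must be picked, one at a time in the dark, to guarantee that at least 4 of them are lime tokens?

211

In the worst case for collecting lime tokens, every non-lime token comes out first.
There are 7 + 32 + 23 + 19 + 13 + 30 + 11 + 12 + 23 + 37 = 207 non-lime tokens altogether.
After those, each further token must be lime, so 207 + 4 = 211 draws guarantee 4 lime tokens.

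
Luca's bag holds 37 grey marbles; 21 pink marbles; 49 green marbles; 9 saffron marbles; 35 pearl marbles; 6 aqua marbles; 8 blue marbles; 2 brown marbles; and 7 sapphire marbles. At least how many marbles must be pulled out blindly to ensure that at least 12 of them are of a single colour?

By pigeonhole, put each drawn marble into a box by colour. The largest draw with every box below 12 takes min(count, 11) from each colour; colours with fewer than 11 contribute all they have.
Σ min(cᵢ, 11) = 11 + 11 + 11 + 9 + 11 + 6 + 8 + 2 + 7 = 76.
Draw number 76 + 1 = 77 must push one box to 12.

77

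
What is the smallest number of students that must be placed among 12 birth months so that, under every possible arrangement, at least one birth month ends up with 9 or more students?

97

With 96 students one could put exactly 8 in each of the 12 birth months, and no birth month would reach 9.
By pigeonhole, one more student must land in a birth month that already has 8, giving it 9.
So 12 × 8 + 1 = 97 students are required.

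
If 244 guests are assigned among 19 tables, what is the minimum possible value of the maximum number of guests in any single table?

By pigeonhole, the 19 tables are the holes and the 244 guests are the pigeons.
If every table held at most 12 guests, the total would be at most 19 × 12 = 228, which is less than 244.
So some table holds at least ⌈244/19⌉ = 13 guests.

13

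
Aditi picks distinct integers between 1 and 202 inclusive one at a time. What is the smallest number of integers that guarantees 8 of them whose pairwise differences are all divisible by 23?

162

Integers whose pairwise differences are multiples of 23 are exactly those sharing a remainder mod 23. The 23 residue classes mod 23 are the pigeonholes.
With 161 integers one could put 7 in each residue class and have no class reach 8.
The 162nd integer pushes some class to 8, so 23·7 + 1 = 162.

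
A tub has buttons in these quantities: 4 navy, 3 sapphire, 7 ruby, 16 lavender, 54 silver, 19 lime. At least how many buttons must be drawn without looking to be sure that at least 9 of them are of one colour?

An adversary could hand out at most 8 buttons per colour (navy, sapphire, ruby run out sooner): 4 + 3 + 7 + 8 + 8 + 8 = 38 buttons and still no colour has 9.
By pigeonhole, one more button lands in a colour already at 8, so 39 draws are enough and 38 are not.

39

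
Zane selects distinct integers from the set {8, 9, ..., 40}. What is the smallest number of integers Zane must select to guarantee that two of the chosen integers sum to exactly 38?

23

Two chosen integers sum to 38 exactly when both halves of some pair {x, 38−x} with 8 ≤ x ≤ 38−x ≤ 30 are chosen — 11 such pairs.
The remaining 11 elements (those with no distinct partner in range) can never complete a 38-sum, so the worst case takes all of them and one from each pair: 11 + 11 = 22.
By pigeonhole, the 23rd integer has to be the second member of some pair, so 22 + 1 = 23.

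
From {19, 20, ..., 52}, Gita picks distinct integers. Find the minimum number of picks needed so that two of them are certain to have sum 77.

21

Two chosen integers sum to 77 exactly when both halves of some pair {x, 77−x} with 25 ≤ x ≤ 77−x ≤ 52 are chosen — 14 such pairs.
The remaining 6 elements (those with no distinct partner in range) can never complete a 77-sum, so the worst case takes all of them and one from each pair: 6 + 14 = 20.
By pigeonhole, the 21st integer has to be the second member of some pair, so 20 + 1 = 21.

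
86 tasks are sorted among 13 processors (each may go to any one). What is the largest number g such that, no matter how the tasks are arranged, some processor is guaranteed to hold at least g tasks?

Pigeonhole: the 13 processors are the holes and the 86 tasks are the pigeons.
If every processor held at most 6 tasks, the total would be at most 13 × 6 = 78, which is less than 86.
So some processor holds at least ⌈86/13⌉ = 7 tasks.

7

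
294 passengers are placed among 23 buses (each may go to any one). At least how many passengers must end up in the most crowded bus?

13

By the pigeonhole principle, the 23 buses are the holes and the 294 passengers are the pigeons.
If every bus held at most 12 passengers, the total would be at most 23 × 12 = 276, which is less than 294.
So some bus holds at least ⌈294/23⌉ = 13 passengers.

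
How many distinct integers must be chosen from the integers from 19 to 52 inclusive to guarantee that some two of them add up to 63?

22

Two chosen integers sum to 63 exactly when both halves of some pair {x, 63−x} with 19 ≤ x ≤ 63−x ≤ 44 are chosen — 13 such pairs.
The remaining 8 elements (those with no distinct partner in range) can never complete a 63-sum, so the worst case takes all of them and one from each pair: 8 + 13 = 21.
The 22nd integer has to be the second member of some pair, so 21 + 1 = 22.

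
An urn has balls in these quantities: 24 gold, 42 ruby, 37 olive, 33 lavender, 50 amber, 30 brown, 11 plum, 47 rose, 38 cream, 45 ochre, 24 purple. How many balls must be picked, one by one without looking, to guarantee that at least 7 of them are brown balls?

In the worst case for collecting brown balls, every non-brown ball comes out first.
There are 24 + 42 + 37 + 33 + 50 + 11 + 47 + 38 + 45 + 24 = 351 non-brown balls altogether.
After those, each further ball must be brown, so 351 + 7 = 358 draws guarantee 7 brown balls.

358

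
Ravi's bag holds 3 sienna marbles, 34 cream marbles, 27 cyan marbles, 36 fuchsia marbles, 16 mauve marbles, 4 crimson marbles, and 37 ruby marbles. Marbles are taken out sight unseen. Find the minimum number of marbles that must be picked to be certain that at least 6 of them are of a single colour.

Pigeonhole: put each drawn marble into a box by colour. The largest draw with every box below 6 takes min(count, 5) from each colour; colours with fewer than 5 contribute all they have.
Σ min(cᵢ, 5) = 3 + 5 + 5 + 5 + 5 + 4 + 5 = 32.
Draw number 32 + 1 = 33 must push one box to 6.

33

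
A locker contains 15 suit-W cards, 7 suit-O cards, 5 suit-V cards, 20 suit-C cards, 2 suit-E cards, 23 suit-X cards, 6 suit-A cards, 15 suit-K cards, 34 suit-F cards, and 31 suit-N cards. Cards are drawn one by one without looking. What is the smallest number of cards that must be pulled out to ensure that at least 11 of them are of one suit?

81

By the pigeonhole principle, put each drawn card into a box by suit. The largest draw with every box below 11 takes min(count, 10) from each suit; suits with fewer than 10 contribute all they have.
Σ min(cᵢ, 10) = 10 + 7 + 5 + 10 + 2 + 10 + 6 + 10 + 10 + 10 = 80.
Draw number 80 + 1 = 81 must push one box to 11.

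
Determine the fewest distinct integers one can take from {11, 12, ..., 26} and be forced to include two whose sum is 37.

9

Group the elements by complementary pair {x, 37−x}: {11,26}, {12,25}, {13,24}, …, giving 8 two-element pairs.
By pigeonhole, treating each of those 8 groups as a pigeonhole, one can pick one integer per group — 8 integers — with no two summing to 37.
The 9th integer lands in an occupied pair, forcing a sum of 37.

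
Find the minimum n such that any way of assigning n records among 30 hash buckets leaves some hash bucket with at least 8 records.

211

With 210 records one could put exactly 7 in each of the 30 hash buckets, and no hash bucket would reach 8.
By pigeonhole, one more record must land in a hash bucket that already has 7, giving it 8.
So 30 × 7 + 1 = 211 records are required.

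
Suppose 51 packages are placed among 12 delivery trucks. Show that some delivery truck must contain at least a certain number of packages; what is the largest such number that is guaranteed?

5

By the pigeonhole principle, the 12 delivery trucks are the holes and the 51 packages are the pigeons.
If every delivery truck held at most 4 packages, the total would be at most 12 × 4 = 48, which is less than 51.
So some delivery truck holds at least ⌈51/12⌉ = 5 packages.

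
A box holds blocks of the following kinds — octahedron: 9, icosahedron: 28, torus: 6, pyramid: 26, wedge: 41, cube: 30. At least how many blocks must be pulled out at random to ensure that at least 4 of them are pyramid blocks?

In the worst case for collecting pyramid blocks, every non-pyramid block comes out first.
There are 9 + 28 + 6 + 41 + 30 = 114 non-pyramid blocks altogether.
After those, each further block must be pyramid, so 114 + 4 = 118 draws guarantee 4 pyramid blocks.

118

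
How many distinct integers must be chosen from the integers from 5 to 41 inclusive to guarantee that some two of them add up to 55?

Two chosen integers sum to 55 exactly when both halves of some pair {x, 55−x} with 14 ≤ x ≤ 55−x ≤ 41 are chosen — 14 such pairs.
The remaining 9 elements (those with no distinct partner in range) can never complete a 55-sum, so the worst case takes all of them and one from each pair: 9 + 14 = 23.
By the pigeonhole principle, the 24th integer has to be the second member of some pair, so 23 + 1 = 24.

24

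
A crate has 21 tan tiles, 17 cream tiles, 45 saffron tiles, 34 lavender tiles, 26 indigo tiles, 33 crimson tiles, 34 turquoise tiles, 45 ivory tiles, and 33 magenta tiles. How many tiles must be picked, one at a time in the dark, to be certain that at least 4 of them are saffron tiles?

247

In the worst case for collecting saffron tiles, every non-saffron tile comes out first.
There are 21 + 17 + 34 + 26 + 33 + 34 + 45 + 33 = 243 non-saffron tiles altogether.
After those, each further tile must be saffron, so 243 + 4 = 247 draws guarantee 4 saffron tiles.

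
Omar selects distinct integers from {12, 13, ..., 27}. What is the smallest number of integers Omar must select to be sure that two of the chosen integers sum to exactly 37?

10

Two chosen integers sum to 37 exactly when both halves of some pair {x, 37−x} with 12 ≤ x ≤ 37−x ≤ 25 are chosen — 7 such pairs.
The remaining 2 elements (those with no distinct partner in range) can never complete a 37-sum, so the worst case takes all of them and one from each pair: 2 + 7 = 9.
By the pigeonhole principle, the 10th integer has to be the second member of some pair, so 9 + 1 = 10.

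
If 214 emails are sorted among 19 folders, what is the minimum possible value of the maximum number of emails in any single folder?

The 19 folders are the holes and the 214 emails are the pigeons.
If every folder held at most 11 emails, the total would be at most 19 × 11 = 209, which is less than 214.
So some folder holds at least ⌈214/19⌉ = 12 emails.

12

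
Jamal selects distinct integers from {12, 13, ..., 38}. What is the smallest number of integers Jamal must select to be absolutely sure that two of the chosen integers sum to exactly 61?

Group the elements by complementary pair {x, 61−x}: {23,38}, {24,37}, {25,36}, …, giving 8 two-element pairs and 11 integers whose partner 61−x falls outside [12,38].
Pigeonhole: treating each of those 19 groups as a pigeonhole, one can pick one integer per group — 19 integers — with no two summing to 61.
The 20th integer lands in an occupied pair, forcing a sum of 61.

20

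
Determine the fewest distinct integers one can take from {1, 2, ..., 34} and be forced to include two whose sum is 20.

26

Two chosen integers sum to 20 exactly when both halves of some pair {x, 20−x} with 1 ≤ x ≤ 20−x ≤ 19 are chosen — 9 such pairs.
The remaining 16 elements (those with no distinct partner in range) can never complete a 20-sum, so the worst case takes all of them and one from each pair: 16 + 9 = 25.
The 26th integer has to be the second member of some pair, so 25 + 1 = 26.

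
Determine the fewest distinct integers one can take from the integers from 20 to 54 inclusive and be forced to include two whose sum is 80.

22

Two chosen integers sum to 80 exactly when both halves of some pair {x, 80−x} with 26 ≤ x ≤ 80−x ≤ 54 are chosen — 14 such pairs.
The remaining 7 elements (those with no distinct partner in range) can never complete a 80-sum, so the worst case takes all of them and one from each pair: 7 + 14 = 21.
The 22nd integer has to be the second member of some pair, so 21 + 1 = 22.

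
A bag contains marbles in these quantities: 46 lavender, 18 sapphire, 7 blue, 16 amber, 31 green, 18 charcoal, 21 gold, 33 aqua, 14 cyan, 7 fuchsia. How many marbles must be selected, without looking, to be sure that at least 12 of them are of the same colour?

An adversary could hand out at most 11 marbles per colour (blue, fuchsia run out sooner): 11 + 11 + 7 + 11 + 11 + 11 + 11 + 11 + 11 + 7 = 102 marbles and still no colour has 12.
One more marble lands in a colour already at 11, so 103 draws are enough and 102 are not.

103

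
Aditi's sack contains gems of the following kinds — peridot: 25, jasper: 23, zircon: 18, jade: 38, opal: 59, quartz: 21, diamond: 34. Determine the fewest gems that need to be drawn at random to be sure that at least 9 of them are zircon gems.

In the worst case for collecting zircon gems, every non-zircon gem comes out first.
There are 25 + 23 + 38 + 59 + 21 + 34 = 200 non-zircon gems altogether.
After those, each further gem must be zircon, so 200 + 9 = 209 draws guarantee 9 zircon gems.

209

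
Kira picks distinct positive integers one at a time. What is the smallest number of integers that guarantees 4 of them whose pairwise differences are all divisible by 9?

28

Integers whose pairwise differences are multiples of 9 are exactly those sharing a remainder mod 9. Pigeonhole: the 9 residue classes mod 9 are the pigeonholes.
With 27 integers one could put 3 in each residue class and have no class reach 4.
The 28th integer pushes some class to 4, so 9·3 + 1 = 28.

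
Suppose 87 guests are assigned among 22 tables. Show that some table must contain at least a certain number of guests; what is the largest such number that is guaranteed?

The 22 tables are the holes and the 87 guests are the pigeons.
If every table held at most 3 guests, the total would be at most 22 × 3 = 66, which is less than 87.
So some table holds at least ⌈87/22⌉ = 4 guests.

4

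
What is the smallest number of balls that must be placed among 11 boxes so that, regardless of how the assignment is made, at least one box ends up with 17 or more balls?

177

With 176 balls one could put exactly 16 in each of the 11 boxes, and no box would reach 17.
One more ball must land in a box that already has 16, giving it 17.
So 11 × 16 + 1 = 177 balls are required.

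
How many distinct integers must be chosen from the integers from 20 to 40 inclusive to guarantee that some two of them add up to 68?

16

Two chosen integers sum to 68 exactly when both halves of some pair {x, 68−x} with 28 ≤ x ≤ 68−x ≤ 40 are chosen — 6 such pairs.
The remaining 9 elements (those with no distinct partner in range) can never complete a 68-sum, so the worst case takes all of them and one from each pair: 9 + 6 = 15.
By the pigeonhole principle, the 16th integer has to be the second member of some pair, so 15 + 1 = 16.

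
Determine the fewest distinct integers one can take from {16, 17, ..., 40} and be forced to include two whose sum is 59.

Two chosen integers sum to 59 exactly when both halves of some pair {x, 59−x} with 19 ≤ x ≤ 59−x ≤ 40 are chosen — 11 such pairs.
The remaining 3 elements (those with no distinct partner in range) can never complete a 59-sum, so the worst case takes all of them and one from each pair: 3 + 11 = 14.
Pigeonhole: the 15th integer has to be the second member of some pair, so 14 + 1 = 15.

15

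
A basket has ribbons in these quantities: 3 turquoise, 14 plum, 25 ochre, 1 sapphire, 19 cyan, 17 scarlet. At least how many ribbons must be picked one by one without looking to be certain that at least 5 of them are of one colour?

An adversary could hand out at most 4 ribbons per colour (turquoise, sapphire run out sooner): 3 + 4 + 4 + 1 + 4 + 4 = 20 ribbons and still no colour has 5.
Pigeonhole: one more ribbon lands in a colour already at 4, so 21 draws are enough and 20 are not.

21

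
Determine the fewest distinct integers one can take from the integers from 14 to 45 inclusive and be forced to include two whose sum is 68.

22

Two chosen integers sum to 68 exactly when both halves of some pair {x, 68−x} with 23 ≤ x ≤ 68−x ≤ 45 are chosen — 11 such pairs.
The remaining 10 elements (those with no distinct partner in range) can never complete a 68-sum, so the worst case takes all of them and one from each pair: 10 + 11 = 21.
By the pigeonhole principle, the 22nd integer has to be the second member of some pair, so 21 + 1 = 22.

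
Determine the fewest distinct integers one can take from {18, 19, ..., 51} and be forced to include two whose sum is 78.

Two chosen integers sum to 78 exactly when both halves of some pair {x, 78−x} with 27 ≤ x ≤ 78−x ≤ 51 are chosen — 12 such pairs.
The remaining 10 elements (those with no distinct partner in range) can never complete a 78-sum, so the worst case takes all of them and one from each pair: 10 + 12 = 22.
The 23rd integer has to be the second member of some pair, so 22 + 1 = 23.

23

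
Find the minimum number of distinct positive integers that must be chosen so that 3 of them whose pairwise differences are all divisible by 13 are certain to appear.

Integers whose pairwise differences are multiples of 13 are exactly those sharing a remainder mod 13. The 13 residue classes mod 13 are the pigeonholes.
With 26 integers one could put 2 in each residue class and have no class reach 3.
The 27th integer pushes some class to 3, so 13·2 + 1 = 27.

27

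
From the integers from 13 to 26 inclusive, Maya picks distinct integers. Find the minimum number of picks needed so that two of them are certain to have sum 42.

A set avoiding the sum 42 can contain at most one of each pair {x, 42−x}, plus the 4 elements whose complement lies outside the range or equal to its own complement.
The integers 13, …, 21 (9 of them) are such a set: any two sum to at least 13+14 = 27 and at most 20+21 = 41 < 42.
Pigeonhole: any 10th integer completes one of the 5 pairs, so 10 choices force a sum of 42.

10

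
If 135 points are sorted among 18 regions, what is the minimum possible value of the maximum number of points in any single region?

8

By pigeonhole, the 18 regions are the holes and the 135 points are the pigeons.
If every region held at most 7 points, the total would be at most 18 × 7 = 126, which is less than 135.
So some region holds at least ⌈135/18⌉ = 8 points.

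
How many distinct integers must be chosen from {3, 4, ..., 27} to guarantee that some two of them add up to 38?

18

Two chosen integers sum to 38 exactly when both halves of some pair {x, 38−x} with 11 ≤ x ≤ 38−x ≤ 27 are chosen — 8 such pairs.
The remaining 9 elements (those with no distinct partner in range) can never complete a 38-sum, so the worst case takes all of them and one from each pair: 9 + 8 = 17.
The 18th integer has to be the second member of some pair, so 17 + 1 = 18.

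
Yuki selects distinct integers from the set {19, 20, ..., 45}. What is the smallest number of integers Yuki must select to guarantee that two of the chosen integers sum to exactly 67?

16

Two chosen integers sum to 67 exactly when both halves of some pair {x, 67−x} with 22 ≤ x ≤ 67−x ≤ 45 are chosen — 12 such pairs.
The remaining 3 elements (those with no distinct partner in range) can never complete a 67-sum, so the worst case takes all of them and one from each pair: 3 + 12 = 15.
The 16th integer has to be the second member of some pair, so 15 + 1 = 16.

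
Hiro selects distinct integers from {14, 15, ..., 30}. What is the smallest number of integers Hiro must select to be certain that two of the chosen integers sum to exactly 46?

Two chosen integers sum to 46 exactly when both halves of some pair {x, 46−x} with 16 ≤ x ≤ 46−x ≤ 30 are chosen — 7 such pairs.
The remaining 3 elements (those with no distinct partner in range) can never complete a 46-sum, so the worst case takes all of them and one from each pair: 3 + 7 = 10.
The 11th integer has to be the second member of some pair, so 10 + 1 = 11.

11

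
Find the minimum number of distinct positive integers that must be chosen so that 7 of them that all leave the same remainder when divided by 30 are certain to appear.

The 30 residue classes mod 30 are the pigeonholes.
With 180 integers one could put 6 in each residue class and have no class reach 7.
The 181st integer pushes some class to 7, so 30·6 + 1 = 181.

181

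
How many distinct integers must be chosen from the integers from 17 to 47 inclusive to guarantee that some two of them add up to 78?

Two chosen integers sum to 78 exactly when both halves of some pair {x, 78−x} with 31 ≤ x ≤ 78−x ≤ 47 are chosen — 8 such pairs.
The remaining 15 elements (those with no distinct partner in range) can never complete a 78-sum, so the worst case takes all of them and one from each pair: 15 + 8 = 23.
The 24th integer has to be the second member of some pair, so 23 + 1 = 24.

24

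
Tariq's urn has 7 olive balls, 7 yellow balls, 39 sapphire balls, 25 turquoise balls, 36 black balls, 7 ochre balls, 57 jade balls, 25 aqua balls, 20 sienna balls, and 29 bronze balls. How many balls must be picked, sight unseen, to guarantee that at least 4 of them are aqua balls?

231

In the worst case for collecting aqua balls, every non-aqua ball comes out first.
There are 7 + 7 + 39 + 25 + 36 + 7 + 57 + 20 + 29 = 227 non-aqua balls altogether.
After those, each further ball must be aqua, so 227 + 4 = 231 draws guarantee 4 aqua balls.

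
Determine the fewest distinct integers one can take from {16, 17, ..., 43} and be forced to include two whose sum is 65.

Group the elements by complementary pair {x, 65−x}: {22,43}, {23,42}, {24,41}, …, giving 11 two-element pairs and 6 integers whose partner 65−x falls outside [16,43].
Treating each of those 17 groups as a pigeonhole, one can pick one integer per group — 17 integers — with no two summing to 65.
The 18th integer lands in an occupied pair, forcing a sum of 65.

18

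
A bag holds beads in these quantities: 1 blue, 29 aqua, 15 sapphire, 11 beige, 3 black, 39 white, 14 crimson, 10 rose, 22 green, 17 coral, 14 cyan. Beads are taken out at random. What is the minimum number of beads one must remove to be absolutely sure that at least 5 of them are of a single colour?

41

The 11 colours are the holes; the beads drawn are the pigeons.
To avoid 5 of any one colour, the worst case takes at most 4 of each colour, or every bead of a colour that has fewer than 4.
That gives 1 + 4 + 4 + 4 + 3 + 4 + 4 + 4 + 4 + 4 + 4 = 40 beads with no colour reaching 5.
The next bead forces some colour to 5, so 40 + 1 = 41.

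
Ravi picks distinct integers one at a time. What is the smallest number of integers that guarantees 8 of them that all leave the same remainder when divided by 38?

Pigeonhole: the 38 residue classes mod 38 are the pigeonholes.
With 266 integers one could put 7 in each residue class and have no class reach 8.
The 267th integer pushes some class to 8, so 38·7 + 1 = 267.

267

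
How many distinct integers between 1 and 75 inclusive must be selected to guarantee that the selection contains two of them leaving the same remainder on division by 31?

By the pigeonhole principle, the 31 residue classes mod 31 are the pigeonholes.
With 31 integers one could put 1 in each residue class and have no class reach 2.
The 32nd integer pushes some class to 2, so 31·1 + 1 = 32.

32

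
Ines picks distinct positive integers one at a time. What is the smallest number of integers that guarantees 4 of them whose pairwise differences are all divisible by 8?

25

Integers whose pairwise differences are multiples of 8 are exactly those sharing a remainder mod 8. Pigeonhole: the 8 residue classes mod 8 are the pigeonholes.
With 24 integers one could put 3 in each residue class and have no class reach 4.
The 25th integer pushes some class to 4, so 8·3 + 1 = 25.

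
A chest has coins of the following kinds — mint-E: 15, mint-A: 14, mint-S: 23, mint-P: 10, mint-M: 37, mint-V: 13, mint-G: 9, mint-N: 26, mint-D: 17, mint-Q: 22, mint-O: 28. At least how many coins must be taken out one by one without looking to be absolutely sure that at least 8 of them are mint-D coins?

In the worst case for collecting mint-D coins, every non-mint-D coin comes out first.
There are 15 + 14 + 23 + 10 + 37 + 13 + 9 + 26 + 22 + 28 = 197 non-mint-D coins altogether.
After those, each further coin must be mint-D, so 197 + 8 = 205 draws guarantee 8 mint-D coins.

205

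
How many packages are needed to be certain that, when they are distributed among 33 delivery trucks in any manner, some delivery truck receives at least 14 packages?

With 429 packages one could put exactly 13 in each of the 33 delivery trucks, and no delivery truck would reach 14.
One more package must land in a delivery truck that already has 13, giving it 14.
So 33 × 13 + 1 = 430 packages are required.

430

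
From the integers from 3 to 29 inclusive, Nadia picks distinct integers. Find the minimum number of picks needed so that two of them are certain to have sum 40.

19

Group the elements by complementary pair {x, 40−x}: {11,29}, {12,28}, {13,27}, …, giving 9 two-element pairs; the single value 20 (it cannot pair with itself since the integers are distinct); and 8 integers whose partner 40−x falls outside [3,29].
Pigeonhole: treating each of those 18 groups as a pigeonhole, one can pick one integer per group — 18 integers — with no two summing to 40.
The 19th integer lands in an occupied pair, forcing a sum of 40.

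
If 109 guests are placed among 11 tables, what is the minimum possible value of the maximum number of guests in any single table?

10

Pigeonhole: the 11 tables are the holes and the 109 guests are the pigeons.
If every table held at most 9 guests, the total would be at most 11 × 9 = 99, which is less than 109.
So some table holds at least ⌈109/11⌉ = 10 guests.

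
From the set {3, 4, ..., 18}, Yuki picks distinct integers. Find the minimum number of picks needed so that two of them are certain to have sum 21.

9

Two chosen integers sum to 21 exactly when both halves of some pair {x, 21−x} with 3 ≤ x ≤ 21−x ≤ 18 are chosen — 8 such pairs.
Every element belongs to one of those pairs, so the worst case picks one from each: 8 integers.
Pigeonhole: the 9th integer has to be the second member of some pair, so 8 + 1 = 9.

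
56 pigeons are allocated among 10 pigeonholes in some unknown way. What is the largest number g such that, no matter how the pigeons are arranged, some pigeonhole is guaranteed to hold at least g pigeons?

6

The 10 pigeonholes are the holes and the 56 pigeons are the pigeons.
If every pigeonhole held at most 5 pigeons, the total would be at most 10 × 5 = 50, which is less than 56.
So some pigeonhole holds at least ⌈56/10⌉ = 6 pigeons.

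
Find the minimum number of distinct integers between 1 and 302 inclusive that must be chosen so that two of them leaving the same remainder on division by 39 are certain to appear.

40

The 39 residue classes mod 39 are the pigeonholes.
With 39 integers one could put 1 in each residue class and have no class reach 2.
The 40th integer pushes some class to 2, so 39·1 + 1 = 40.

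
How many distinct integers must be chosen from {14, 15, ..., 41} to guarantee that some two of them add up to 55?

Two chosen integers sum to 55 exactly when both halves of some pair {x, 55−x} with 14 ≤ x ≤ 55−x ≤ 41 are chosen — 14 such pairs.
Every element belongs to one of those pairs, so the worst case picks one from each: 14 integers.
By pigeonhole, the 15th integer has to be the second member of some pair, so 14 + 1 = 15.

15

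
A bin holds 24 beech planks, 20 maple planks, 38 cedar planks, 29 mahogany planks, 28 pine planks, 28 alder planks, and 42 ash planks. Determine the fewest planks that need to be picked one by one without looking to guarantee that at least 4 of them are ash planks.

171

In the worst case for collecting ash planks, every non-ash plank comes out first.
There are 24 + 20 + 38 + 29 + 28 + 28 = 167 non-ash planks altogether.
After those, each further plank must be ash, so 167 + 4 = 171 draws guarantee 4 ash planks.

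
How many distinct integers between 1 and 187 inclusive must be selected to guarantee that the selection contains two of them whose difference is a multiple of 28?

29

Integers whose pairwise differences are multiples of 28 are exactly those sharing a remainder mod 28. By pigeonhole, the 28 residue classes mod 28 are the pigeonholes.
With 28 integers one could put 1 in each residue class and have no class reach 2.
The 29th integer pushes some class to 2, so 28·1 + 1 = 29.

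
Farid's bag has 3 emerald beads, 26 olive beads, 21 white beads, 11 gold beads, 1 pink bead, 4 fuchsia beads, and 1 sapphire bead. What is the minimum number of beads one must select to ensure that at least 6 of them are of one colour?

An adversary could hand out at most 5 beads per colour (4 colours run out sooner): 3 + 5 + 5 + 5 + 1 + 4 + 1 = 24 beads and still no colour has 6.
One more bead lands in a colour already at 5, so 25 draws are enough and 24 are not.

25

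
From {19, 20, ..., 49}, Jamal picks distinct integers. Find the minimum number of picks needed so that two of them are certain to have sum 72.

Group the elements by complementary pair {x, 72−x}: {23,49}, {24,48}, {25,47}, …, giving 13 two-element pairs, the single value 36 (it cannot pair with itself since the integers are distinct), and 4 integers whose partner 72−x falls outside [19,49].
Pigeonhole: treating each of those 18 groups as a pigeonhole, one can pick one integer per group — 18 integers — with no two summing to 72.
The 19th integer lands in an occupied pair, forcing a sum of 72.

19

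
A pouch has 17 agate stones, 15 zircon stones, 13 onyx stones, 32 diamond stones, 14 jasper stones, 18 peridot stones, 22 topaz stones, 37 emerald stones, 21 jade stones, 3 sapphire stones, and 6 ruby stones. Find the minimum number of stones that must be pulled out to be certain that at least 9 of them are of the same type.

By pigeonhole, put each drawn stone into a box by type. The largest draw with every box below 9 takes min(count, 8) from each type; types with fewer than 8 contribute all they have.
Σ min(cᵢ, 8) = 8 + 8 + 8 + 8 + 8 + 8 + 8 + 8 + 8 + 3 + 6 = 81.
Draw number 81 + 1 = 82 must push one box to 9.

82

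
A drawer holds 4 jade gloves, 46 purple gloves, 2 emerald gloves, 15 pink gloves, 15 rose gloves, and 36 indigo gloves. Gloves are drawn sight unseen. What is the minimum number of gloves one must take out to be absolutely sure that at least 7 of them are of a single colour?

By pigeonhole, put each drawn glove into a box by colour. The largest draw with every box below 7 takes min(count, 6) from each colour; colours with fewer than 6 contribute all they have.
Σ min(cᵢ, 6) = 4 + 6 + 2 + 6 + 6 + 6 = 30.
Draw number 30 + 1 = 31 must push one box to 7.

31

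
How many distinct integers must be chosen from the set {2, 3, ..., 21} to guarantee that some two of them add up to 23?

Group the elements by complementary pair {x, 23−x}: {2,21}, {3,20}, {4,19}, …, giving 10 two-element pairs.
Treating each of those 10 groups as a pigeonhole, one can pick one integer per group — 10 integers — with no two summing to 23.
The 11th integer lands in an occupied pair, forcing a sum of 23.

11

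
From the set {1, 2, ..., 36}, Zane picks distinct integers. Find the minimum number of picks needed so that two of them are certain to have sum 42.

Group the elements by complementary pair {x, 42−x}: {6,36}, {7,35}, {8,34}, …, giving 15 two-element pairs, the single value 21 (it cannot pair with itself since the integers are distinct), and 5 integers whose partner 42−x falls outside [1,36].
Pigeonhole: treating each of those 21 groups as a pigeonhole, one can pick one integer per group — 21 integers — with no two summing to 42.
The 22nd integer lands in an occupied pair, forcing a sum of 42.

22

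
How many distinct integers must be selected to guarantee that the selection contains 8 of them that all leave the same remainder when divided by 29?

The 29 residue classes mod 29 are the pigeonholes.
With 203 integers one could put 7 in each residue class and have no class reach 8.
The 204th integer pushes some class to 8, so 29·7 + 1 = 204.

204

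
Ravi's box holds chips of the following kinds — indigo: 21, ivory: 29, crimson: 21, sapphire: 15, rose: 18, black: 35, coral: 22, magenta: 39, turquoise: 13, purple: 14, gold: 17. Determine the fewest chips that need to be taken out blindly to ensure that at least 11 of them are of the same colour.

111

Put each drawn chip into a box by colour. The largest draw with every box below 11 takes min(count, 10) from each colour.
Σ min(cᵢ, 10) = 10 + 10 + 10 + 10 + 10 + 10 + 10 + 10 + 10 + 10 + 10 = 110.
Draw number 110 + 1 = 111 must push one box to 11.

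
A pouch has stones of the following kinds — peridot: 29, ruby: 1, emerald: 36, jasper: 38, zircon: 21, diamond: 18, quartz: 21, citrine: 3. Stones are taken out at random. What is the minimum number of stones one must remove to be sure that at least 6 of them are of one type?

An adversary could hand out at most 5 stones per type (ruby, citrine run out sooner): 5 + 1 + 5 + 5 + 5 + 5 + 5 + 3 = 34 stones and still no type has 6.
One more stone lands in a type already at 5, so 35 draws are enough and 34 are not.

35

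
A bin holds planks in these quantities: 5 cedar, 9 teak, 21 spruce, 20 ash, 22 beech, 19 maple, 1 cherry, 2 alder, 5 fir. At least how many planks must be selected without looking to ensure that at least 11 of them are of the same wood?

An adversary could hand out at most 10 planks per wood (5 woods run out sooner): 5 + 9 + 10 + 10 + 10 + 10 + 1 + 2 + 5 = 62 planks and still no wood has 11.
Pigeonhole: one more plank lands in a wood already at 10, so 63 draws are enough and 62 are not.

63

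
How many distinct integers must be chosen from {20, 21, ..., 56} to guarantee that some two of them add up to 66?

25

Group the elements by complementary pair {x, 66−x}: {20,46}, {21,45}, {22,44}, …, giving 13 two-element pairs, the single value 33 (it cannot pair with itself since the integers are distinct), and 10 integers whose partner 66−x falls outside [20,56].
By the pigeonhole principle, treating each of those 24 groups as a pigeonhole, one can pick one integer per group — 24 integers — with no two summing to 66.
The 25th integer lands in an occupied pair, forcing a sum of 66.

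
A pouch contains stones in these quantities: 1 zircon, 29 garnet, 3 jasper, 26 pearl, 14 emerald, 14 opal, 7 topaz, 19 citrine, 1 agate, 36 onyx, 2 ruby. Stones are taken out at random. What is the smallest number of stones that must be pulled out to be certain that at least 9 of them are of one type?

63

Pigeonhole: put each drawn stone into a box by type. The largest draw with every box below 9 takes min(count, 8) from each type; types with fewer than 8 contribute all they have.
Σ min(cᵢ, 8) = 1 + 8 + 3 + 8 + 8 + 8 + 7 + 8 + 1 + 8 + 2 = 62.
Draw number 62 + 1 = 63 must push one box to 9.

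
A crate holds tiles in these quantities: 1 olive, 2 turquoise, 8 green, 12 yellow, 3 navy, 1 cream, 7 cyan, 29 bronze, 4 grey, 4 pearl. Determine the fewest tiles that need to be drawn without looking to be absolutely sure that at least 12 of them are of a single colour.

53

Pigeonhole: put each drawn tile into a box by colour. The largest draw with every box below 12 takes min(count, 11) from each colour; colours with fewer than 11 contribute all they have.
Σ min(cᵢ, 11) = 1 + 2 + 8 + 11 + 3 + 1 + 7 + 11 + 4 + 4 = 52.
Draw number 52 + 1 = 53 must push one box to 12.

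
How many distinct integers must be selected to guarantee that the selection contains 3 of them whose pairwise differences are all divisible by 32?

Integers whose pairwise differences are multiples of 32 are exactly those sharing a remainder mod 32. By the pigeonhole principle, the 32 residue classes mod 32 are the pigeonholes.
With 64 integers one could put 2 in each residue class and have no class reach 3.
The 65th integer pushes some class to 3, so 32·2 + 1 = 65.

65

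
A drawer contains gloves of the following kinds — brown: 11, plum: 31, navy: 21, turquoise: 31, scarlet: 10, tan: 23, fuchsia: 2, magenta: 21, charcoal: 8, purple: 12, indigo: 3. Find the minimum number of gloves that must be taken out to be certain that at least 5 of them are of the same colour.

42

By the pigeonhole principle, put each drawn glove into a box by colour. The largest draw with every box below 5 takes min(count, 4) from each colour; colours with fewer than 4 contribute all they have.
Σ min(cᵢ, 4) = 4 + 4 + 4 + 4 + 4 + 4 + 2 + 4 + 4 + 4 + 3 = 41.
Draw number 41 + 1 = 42 must push one box to 5.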